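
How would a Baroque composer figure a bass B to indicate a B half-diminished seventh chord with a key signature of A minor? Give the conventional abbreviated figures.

7

B is the root of B half-diminished seventh, so the chord is in root position.
A seventh chord in root position is figured 7/5/3, conventionally abbreviated 7.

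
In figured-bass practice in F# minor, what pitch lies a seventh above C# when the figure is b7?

Bb

Counting 6 letter steps above C# lands on B; in F# minor, that letter is B.
The b7 figure lowers it a semitone, giving Bb.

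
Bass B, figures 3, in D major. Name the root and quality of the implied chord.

B minor

The figures 3 indicate a triad in root position.
In root position the bass is the root, so the root is B.
The chord tones are B, D, F#, giving B minor.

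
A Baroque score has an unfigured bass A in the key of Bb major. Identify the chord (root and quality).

A diminished

An unfigured bass indicates a triad in root position.
In root position the bass is the root, so the root is A.
The chord tones are A, C, Eb, giving A diminished.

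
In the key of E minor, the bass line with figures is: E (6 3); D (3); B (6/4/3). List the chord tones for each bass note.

E (6/3): E, G, C.
D (5/3): D, F#, A.
B (6/4/3): B, D, E, G.

E, G, C | D, F#, A | B, D, E, G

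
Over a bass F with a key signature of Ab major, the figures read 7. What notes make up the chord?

F, Ab, C, Eb

The written figures 7 are shorthand for 7/5/3: the 5/3 are implied.
A third above F in this key is Ab.
A fifth above F in this key is C.
A seventh above F in this key is Eb.
Together with the bass F, this spells F minor seventh in root position.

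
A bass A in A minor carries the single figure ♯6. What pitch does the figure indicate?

F#

Counting 5 letter steps above A lands on F; in A minor, that letter is F.
The #6 figure raises it a semitone, giving F#.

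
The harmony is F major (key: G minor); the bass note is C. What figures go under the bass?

C is the fifth of F major, so the chord is in second inversion.
A triad in second inversion is figured 6/4, conventionally abbreviated 6/4.

6/4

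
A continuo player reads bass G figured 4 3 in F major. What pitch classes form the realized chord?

G, Bb, C, E

The written figures 4 3 are shorthand for 6/4/3: the 6 is implied.
A third above G in this key is Bb.
A fourth above G in this key is C.
A sixth above G in this key is E.
Together with the bass G, this spells C dominant seventh in second inversion.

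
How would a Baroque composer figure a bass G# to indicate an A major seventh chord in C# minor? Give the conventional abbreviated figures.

G# is the seventh of A major seventh, so the chord is in third inversion.
A seventh chord in third inversion is figured 6/4/2, conventionally abbreviated 4/2.

4/2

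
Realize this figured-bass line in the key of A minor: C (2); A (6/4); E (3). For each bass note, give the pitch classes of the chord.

C (6/4/2): C, D, F, A.
A (6/4): A, D, F.
E (5/3): E, G, B.

C, D, F, A | A, D, F | E, G, B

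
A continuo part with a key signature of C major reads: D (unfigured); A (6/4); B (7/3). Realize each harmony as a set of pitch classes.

D (5/3): D, F, A.
A (6/4): A, D, F.
B (7/5/3): B, D, F, A.

D, F, A | A, D, F | B, D, F, A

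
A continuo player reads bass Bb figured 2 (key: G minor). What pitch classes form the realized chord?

The written figures 2 are shorthand for 6/4/2: the 6/4 are implied.
A second above Bb in this key is C.
A fourth above Bb in this key is Eb.
A sixth above Bb in this key is G.
Together with the bass Bb, this spells C minor seventh in third inversion.

Bb, C, Eb, G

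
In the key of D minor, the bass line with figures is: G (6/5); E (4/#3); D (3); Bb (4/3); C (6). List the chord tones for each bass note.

G (6/5/3): G, Bb, D, E.
E (6/4/#3): E, G#, A, C.
D (5/3): D, F, A.
Bb (6/4/3): Bb, D, E, G.
C (6/3): C, E, A.

G, Bb, D, E | E, G#, A, C | D, F, A | Bb, D, E, G | C, E, A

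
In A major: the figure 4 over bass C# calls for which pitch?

F#

Counting 3 letter steps above C# lands on F; in A major, that letter is F#.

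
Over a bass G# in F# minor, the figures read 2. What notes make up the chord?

The written figures 2 are shorthand for 6/4/2: the 6/4 are implied.
A second above G# in this key is A.
A fourth above G# in this key is C#.
A sixth above G# in this key is E.
Together with the bass G#, this spells A major seventh in third inversion.

G#, A, C#, E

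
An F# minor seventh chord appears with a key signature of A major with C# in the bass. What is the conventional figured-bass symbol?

C# is the fifth of F# minor seventh, so the chord is in second inversion.
A seventh chord in second inversion is figured 6/4/3, conventionally abbreviated 4/3.

4/3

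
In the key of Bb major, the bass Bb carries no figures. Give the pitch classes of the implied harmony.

Bb, D, F

An unfigured bass implies 5/3.
A third above Bb in this key is D.
A fifth above Bb in this key is F.
Together with the bass Bb, this spells Bb major in root position.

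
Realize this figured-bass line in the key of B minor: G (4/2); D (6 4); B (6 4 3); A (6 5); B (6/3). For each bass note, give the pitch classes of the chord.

G (6/4/2): G, A, C#, E.
D (6/4): D, G, B.
B (6/4/3): B, D, E, G.
A (6/5/3): A, C#, E, F#.
B (6/3): B, D, G.

G, A, C#, E | D, G, B | B, D, E, G | A, C#, E, F# | B, D, G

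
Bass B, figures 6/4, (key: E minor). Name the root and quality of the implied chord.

E minor

The figures 6/4 indicate a triad in second inversion.
In second inversion the root lies a fourth above the bass: a fourth above B in E minor is E.
The chord tones are B, E, G, giving E minor.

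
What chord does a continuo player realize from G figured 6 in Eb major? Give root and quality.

The figures 6 indicate a triad in first inversion.
In first inversion the root lies a sixth above the bass: a sixth above G in Eb major is Eb.
The chord tones are G, Bb, Eb, giving Eb major.

Eb major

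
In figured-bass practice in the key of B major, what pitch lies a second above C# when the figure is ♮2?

D

Counting 1 letter step above C# lands on D; in B major, that letter is D#.
The ♮2 figure makes it natural, giving D.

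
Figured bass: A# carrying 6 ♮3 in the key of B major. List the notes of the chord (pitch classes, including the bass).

A third above A# in this key is C#, made natural (C) by the ♮ figure.
A sixth above A# in this key is F#.

A#, C, F#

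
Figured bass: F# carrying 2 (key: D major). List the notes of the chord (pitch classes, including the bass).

F#, G, B, D

The written figures 2 are shorthand for 6/4/2: the 6/4 are implied.
A second above F# in this key is G.
A fourth above F# in this key is B.
A sixth above F# in this key is D.
Together with the bass F#, this spells G major seventh in third inversion.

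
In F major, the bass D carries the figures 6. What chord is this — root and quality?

Bb major

The figures 6 indicate a triad in first inversion.
In first inversion the root lies a sixth above the bass: a sixth above D in F major is Bb.
The chord tones are D, F, Bb, giving Bb major.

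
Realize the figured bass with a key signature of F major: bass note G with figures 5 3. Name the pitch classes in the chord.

G, Bb, D

A third above G in this key is Bb.
A fifth above G in this key is D.
Together with the bass G, this spells G minor in root position.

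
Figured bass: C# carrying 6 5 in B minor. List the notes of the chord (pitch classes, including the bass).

The written figures 6 5 are shorthand for 6/5/3: the 3 is implied.
A third above C# in this key is E.
A fifth above C# in this key is G.
A sixth above C# in this key is A.
Together with the bass C#, this spells A dominant seventh in first inversion.

C#, E, G, A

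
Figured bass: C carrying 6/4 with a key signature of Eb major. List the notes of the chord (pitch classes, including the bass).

A fourth above C in this key is F.
A sixth above C in this key is Ab.
Together with the bass C, this spells F minor in second inversion.

C, F, Ab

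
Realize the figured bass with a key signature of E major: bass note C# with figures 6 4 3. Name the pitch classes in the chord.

C#, E, F#, A

A third above C# in this key is E.
A fourth above C# in this key is F#.
A sixth above C# in this key is A.
Together with the bass C#, this spells F# minor seventh in second inversion.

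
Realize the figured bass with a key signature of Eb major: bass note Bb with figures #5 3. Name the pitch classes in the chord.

Bb, D, F#

A third above Bb in this key is D.
A fifth above Bb in this key is F, raised to F# by the sharp.
Together with the bass Bb, this spells Bb augmented in root position.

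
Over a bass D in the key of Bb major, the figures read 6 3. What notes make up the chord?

A third above D in this key is F.
A sixth above D in this key is Bb.
Together with the bass D, this spells Bb major in first inversion.

D, F, Bb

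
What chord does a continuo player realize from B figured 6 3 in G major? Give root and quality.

G major

The figures 6 3 indicate a triad in first inversion.
In first inversion the root lies a sixth above the bass: a sixth above B in G major is G.
The chord tones are B, D, G, giving G major.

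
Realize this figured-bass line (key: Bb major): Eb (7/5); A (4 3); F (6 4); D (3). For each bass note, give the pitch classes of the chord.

Eb (7/5/3): Eb, G, Bb, D.
A (6/4/3): A, C, D, F.
F (6/4): F, Bb, D.
D (5/3): D, F, A.

Eb, G, Bb, D | A, C, D, F | F, Bb, D | D, F, A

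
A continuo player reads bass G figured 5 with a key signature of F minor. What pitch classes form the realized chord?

G, Bb, Db

The written figures 5 are shorthand for 5/3: the 3 is implied.
A third above G in this key is Bb.
A fifth above G in this key is Db.
Together with the bass G, this spells G diminished in root position.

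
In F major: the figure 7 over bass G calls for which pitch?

F

Counting 6 letter steps above G lands on F; in F major, that letter is F.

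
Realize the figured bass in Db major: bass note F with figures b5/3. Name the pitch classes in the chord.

A third above F in this key is Ab.
A fifth above F in this key is C, lowered to Cb by the flat.
Together with the bass F, this spells F diminished in root position.

F, Ab, Cb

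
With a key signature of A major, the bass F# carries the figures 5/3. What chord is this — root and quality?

F# minor

The figures 5/3 indicate a triad in root position.
In root position the bass is the root, so the root is F#.
The chord tones are F#, A, C#, giving F# minor.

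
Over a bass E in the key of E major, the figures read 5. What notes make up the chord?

E, G#, B

The written figures 5 are shorthand for 5/3: the 3 is implied.
A third above E in this key is G#.
A fifth above E in this key is B.
Together with the bass E, this spells E major in root position.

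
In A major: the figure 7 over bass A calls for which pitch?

G#

Counting 6 letter steps above A lands on G; in A major, that letter is G#.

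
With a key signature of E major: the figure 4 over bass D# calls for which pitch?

Counting 3 letter steps above D# lands on G; in E major, that letter is G#.

G#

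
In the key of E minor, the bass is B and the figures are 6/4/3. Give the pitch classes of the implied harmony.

A third above B in this key is D.
A fourth above B in this key is E.
A sixth above B in this key is G.
Together with the bass B, this spells E minor seventh in second inversion.

B, D, E, G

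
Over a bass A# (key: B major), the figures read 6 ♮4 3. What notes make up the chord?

A third above A# in this key is C#.
A fourth above A# in this key is D#, made natural (D) by the ♮ figure.
A sixth above A# in this key is F#.
Together with the bass A#, this spells D augmented major seventh in second inversion.

A#, C#, D, F#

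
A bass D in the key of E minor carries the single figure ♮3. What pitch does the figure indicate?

Counting 2 letter steps above D lands on F; in E minor, that letter is F#.
The ♮3 figure makes it natural, giving F.

F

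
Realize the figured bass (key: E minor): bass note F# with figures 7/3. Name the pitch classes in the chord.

The written figures 7/3 are shorthand for 7/5/3: the 5 is implied.
A third above F# in this key is A.
A fifth above F# in this key is C.
A seventh above F# in this key is E.
Together with the bass F#, this spells F# half-diminished seventh in root position.

F#, A, C, E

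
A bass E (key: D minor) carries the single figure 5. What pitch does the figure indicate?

Counting 4 letter steps above E lands on B; in D minor, that letter is Bb.

Bb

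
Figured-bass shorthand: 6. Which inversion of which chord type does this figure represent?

6 is shorthand for 6/3.
Intervals of 6/3 above the bass form a triad; the bass is the third, so this is first inversion.

triad, first inversion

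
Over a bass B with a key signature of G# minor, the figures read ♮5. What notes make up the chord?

The written figures ♮5 are shorthand for 5/3: the 3 is implied.
A third above B in this key is D#.
A fifth above B in this key is F#, made natural (F) by the ♮ figure.

B, D#, F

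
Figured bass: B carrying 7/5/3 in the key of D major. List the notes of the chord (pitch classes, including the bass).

A third above B in this key is D.
A fifth above B in this key is F#.
A seventh above B in this key is A.
Together with the bass B, this spells B minor seventh in root position.

B, D, F#, A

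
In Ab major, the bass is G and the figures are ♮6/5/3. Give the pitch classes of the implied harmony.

G, Bb, Db, E

A third above G in this key is Bb.
A fifth above G in this key is Db.
A sixth above G in this key is Eb, made natural (E) by the ♮ figure.
Together with the bass G, this spells E diminished seventh in first inversion.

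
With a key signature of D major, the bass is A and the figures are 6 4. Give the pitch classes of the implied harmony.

A, D, F#

A fourth above A in this key is D.
A sixth above A in this key is F#.
Together with the bass A, this spells D major in second inversion.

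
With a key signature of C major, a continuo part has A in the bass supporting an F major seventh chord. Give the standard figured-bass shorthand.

A is the third of F major seventh, so the chord is in first inversion.
A seventh chord in first inversion is figured 6/5/3, conventionally abbreviated 6/5.

6/5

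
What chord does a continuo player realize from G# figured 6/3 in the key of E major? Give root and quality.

E major

The figures 6/3 indicate a triad in first inversion.
In first inversion the root lies a sixth above the bass: a sixth above G# in E major is E.
The chord tones are G#, B, E, giving E major.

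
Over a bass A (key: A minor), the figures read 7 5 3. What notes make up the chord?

A third above A in this key is C.
A fifth above A in this key is E.
A seventh above A in this key is G.
Together with the bass A, this spells A minor seventh in root position.

A, C, E, G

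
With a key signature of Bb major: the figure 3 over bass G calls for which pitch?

Counting 2 letter steps above G lands on B; in Bb major, that letter is Bb.

Bb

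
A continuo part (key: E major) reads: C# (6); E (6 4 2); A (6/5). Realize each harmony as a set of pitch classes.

C# (6/3): C#, E, A.
E (6/4/2): E, F#, A, C#.
A (6/5/3): A, C#, E, F#.

C#, E, A | E, F#, A, C# | A, C#, E, F#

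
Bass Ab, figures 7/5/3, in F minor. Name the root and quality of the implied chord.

The figures 7/5/3 indicate a seventh chord in root position.
In root position the bass is the root, so the root is Ab.
The chord tones are Ab, C, Eb, G, giving Ab major seventh.

Ab major seventh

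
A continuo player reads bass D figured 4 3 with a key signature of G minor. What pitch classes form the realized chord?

D, F, G, Bb

The written figures 4 3 are shorthand for 6/4/3: the 6 is implied.
A third above D in this key is F.
A fourth above D in this key is G.
A sixth above D in this key is Bb.
Together with the bass D, this spells G minor seventh in second inversion.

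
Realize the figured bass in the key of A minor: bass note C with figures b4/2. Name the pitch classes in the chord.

The written figures b4/2 are shorthand for 6/4/2: the 6 is implied.
A second above C in this key is D.
A fourth above C in this key is F, lowered to Fb by the flat.
A sixth above C in this key is A.

C, D, Fb, A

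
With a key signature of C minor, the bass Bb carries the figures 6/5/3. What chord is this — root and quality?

G minor seventh

The figures 6/5/3 indicate a seventh chord in first inversion.
In first inversion the root lies a sixth above the bass: a sixth above Bb in C minor is G.
The chord tones are Bb, D, F, G, giving G minor seventh.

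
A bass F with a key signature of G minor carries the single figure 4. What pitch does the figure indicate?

Counting 3 letter steps above F lands on B; in G minor, that letter is Bb.

Bb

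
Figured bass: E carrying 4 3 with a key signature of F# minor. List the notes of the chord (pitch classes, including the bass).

The written figures 4 3 are shorthand for 6/4/3: the 6 is implied.
A third above E in this key is G#.
A fourth above E in this key is A.
A sixth above E in this key is C#.
Together with the bass E, this spells A major seventh in second inversion.

E, G#, A, C#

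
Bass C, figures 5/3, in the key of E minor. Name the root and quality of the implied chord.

The figures 5/3 indicate a triad in root position.
In root position the bass is the root, so the root is C.
The chord tones are C, E, G, giving C major.

C major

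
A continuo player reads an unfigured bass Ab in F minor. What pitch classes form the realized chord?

An unfigured bass implies 5/3.
A third above Ab in this key is C.
A fifth above Ab in this key is Eb.
Together with the bass Ab, this spells Ab major in root position.

Ab, C, Eb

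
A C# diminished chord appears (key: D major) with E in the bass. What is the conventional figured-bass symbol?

6

E is the third of C# diminished, so the chord is in first inversion.
A triad in first inversion is figured 6/3, conventionally abbreviated 6.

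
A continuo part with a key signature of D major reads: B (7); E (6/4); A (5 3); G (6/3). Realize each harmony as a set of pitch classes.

B, D, F#, A | E, A, C# | A, C#, E | G, B, E

B (7/5/3): B, D, F#, A.
E (6/4): E, A, C#.
A (5/3): A, C#, E.
G (6/3): G, B, E.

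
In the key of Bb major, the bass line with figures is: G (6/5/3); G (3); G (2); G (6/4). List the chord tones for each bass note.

G (6/5/3): G, Bb, D, Eb.
G (5/3): G, Bb, D.
G (6/4/2): G, A, C, Eb.
G (6/4): G, C, Eb.

G, Bb, D, Eb | G, Bb, D | G, A, C, Eb | G, C, Eb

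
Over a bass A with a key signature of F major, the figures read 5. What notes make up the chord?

The written figures 5 are shorthand for 5/3: the 3 is implied.
A third above A in this key is C.
A fifth above A in this key is E.
Together with the bass A, this spells A minor in root position.

A, C, E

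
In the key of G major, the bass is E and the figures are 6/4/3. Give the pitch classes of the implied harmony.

A third above E in this key is G.
A fourth above E in this key is A.
A sixth above E in this key is C.
Together with the bass E, this spells A minor seventh in second inversion.

E, G, A, C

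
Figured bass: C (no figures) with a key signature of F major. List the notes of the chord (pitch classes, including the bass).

C, E, G

An unfigured bass implies 5/3.
A third above C in this key is E.
A fifth above C in this key is G.
Together with the bass C, this spells C major in root position.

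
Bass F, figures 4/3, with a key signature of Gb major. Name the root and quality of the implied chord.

The figures 4/3 indicate a seventh chord in second inversion.
In second inversion the root lies a fourth above the bass: a fourth above F in Gb major is Bb.
The chord tones are F, Ab, Bb, Db, giving Bb minor seventh.

Bb minor seventh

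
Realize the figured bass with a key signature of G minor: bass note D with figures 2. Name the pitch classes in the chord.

D, Eb, G, Bb

The written figures 2 are shorthand for 6/4/2: the 6/4 are implied.
A second above D in this key is Eb.
A fourth above D in this key is G.
A sixth above D in this key is Bb.
Together with the bass D, this spells Eb major seventh in third inversion.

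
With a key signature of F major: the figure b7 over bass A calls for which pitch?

Counting 6 letter steps above A lands on G; in F major, that letter is G.
The b7 figure lowers it a semitone, giving Gb.

Gb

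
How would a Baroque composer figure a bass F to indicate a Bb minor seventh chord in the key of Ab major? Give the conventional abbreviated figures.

4/3

F is the fifth of Bb minor seventh, so the chord is in second inversion.
A seventh chord in second inversion is figured 6/4/3, conventionally abbreviated 4/3.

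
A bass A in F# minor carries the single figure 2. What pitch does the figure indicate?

Counting 1 letter step above A lands on B; in F# minor, that letter is B.

B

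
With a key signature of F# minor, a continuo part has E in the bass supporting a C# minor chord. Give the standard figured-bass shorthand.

E is the third of C# minor, so the chord is in first inversion.
A triad in first inversion is figured 6/3, conventionally abbreviated 6.

6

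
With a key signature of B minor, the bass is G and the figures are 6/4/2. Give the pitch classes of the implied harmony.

G, A, C#, E

A second above G in this key is A.
A fourth above G in this key is C#.
A sixth above G in this key is E.
Together with the bass G, this spells A dominant seventh in third inversion.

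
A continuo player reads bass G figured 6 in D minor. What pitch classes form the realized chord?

The written figures 6 are shorthand for 6/3: the 3 is implied.
A third above G in this key is Bb.
A sixth above G in this key is E.
Together with the bass G, this spells E diminished in first inversion.

G, Bb, E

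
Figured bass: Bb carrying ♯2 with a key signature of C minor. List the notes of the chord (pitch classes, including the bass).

Bb, C#, Eb, G

The written figures ♯2 are shorthand for 6/4/2: the 6/4 are implied.
A second above Bb in this key is C, raised to C# by the sharp.
A fourth above Bb in this key is Eb.
A sixth above Bb in this key is G.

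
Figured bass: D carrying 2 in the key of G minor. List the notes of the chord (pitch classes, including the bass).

The written figures 2 are shorthand for 6/4/2: the 6/4 are implied.
A second above D in this key is Eb.
A fourth above D in this key is G.
A sixth above D in this key is Bb.
Together with the bass D, this spells Eb major seventh in third inversion.

D, Eb, G, Bb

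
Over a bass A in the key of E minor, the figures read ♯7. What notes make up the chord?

A, C, E, G#

The written figures ♯7 are shorthand for 7/5/3: the 5/3 are implied.
A third above A in this key is C.
A fifth above A in this key is E.
A seventh above A in this key is G, raised to G# by the sharp.
Together with the bass A, this spells A minor-major seventh in root position.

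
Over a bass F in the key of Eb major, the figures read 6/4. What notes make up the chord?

F, Bb, D

A fourth above F in this key is Bb.
A sixth above F in this key is D.
Together with the bass F, this spells Bb major in second inversion.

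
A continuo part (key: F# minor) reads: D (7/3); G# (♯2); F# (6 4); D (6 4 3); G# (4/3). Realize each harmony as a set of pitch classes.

D (7/5/3): D, F#, A, C#.
G# (6/4/#2): G#, A#, C#, E.
F# (6/4): F#, B, D.
D (6/4/3): D, F#, G#, B.
G# (6/4/3): G#, B, C#, E.

D, F#, A, C# | G#, A#, C#, E | F#, B, D | D, F#, G#, B | G#, B, C#, E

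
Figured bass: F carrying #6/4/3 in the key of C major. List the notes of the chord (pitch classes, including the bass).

F, A, B, D#

A third above F in this key is A.
A fourth above F in this key is B.
A sixth above F in this key is D, raised to D# by the sharp.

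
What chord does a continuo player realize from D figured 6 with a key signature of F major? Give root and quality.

Bb major

The figures 6 indicate a triad in first inversion.
In first inversion the root lies a sixth above the bass: a sixth above D in F major is Bb.
The chord tones are D, F, Bb, giving Bb major.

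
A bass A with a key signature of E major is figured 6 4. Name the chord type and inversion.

triad, second inversion

Intervals of 6/4 above the bass form a triad; the bass is the fifth, so this is second inversion.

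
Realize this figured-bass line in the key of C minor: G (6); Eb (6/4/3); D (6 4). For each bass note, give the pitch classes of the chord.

G, Bb, Eb | Eb, G, Ab, C | D, G, Bb

G (6/3): G, Bb, Eb.
Eb (6/4/3): Eb, G, Ab, C.
D (6/4): D, G, Bb.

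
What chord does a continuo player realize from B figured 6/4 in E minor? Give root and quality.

The figures 6/4 indicate a triad in second inversion.
In second inversion the root lies a fourth above the bass: a fourth above B in E minor is E.
The chord tones are B, E, G, giving E minor.

E minor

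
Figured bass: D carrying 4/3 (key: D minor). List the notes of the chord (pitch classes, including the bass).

The written figures 4/3 are shorthand for 6/4/3: the 6 is implied.
A third above D in this key is F.
A fourth above D in this key is G.
A sixth above D in this key is Bb.
Together with the bass D, this spells G minor seventh in second inversion.

D, F, G, Bb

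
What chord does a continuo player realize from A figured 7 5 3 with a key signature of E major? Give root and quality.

The figures 7 5 3 indicate a seventh chord in root position.
In root position the bass is the root, so the root is A.
The chord tones are A, C#, E, G#, giving A major seventh.

A major seventh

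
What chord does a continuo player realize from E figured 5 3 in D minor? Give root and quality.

E diminished

The figures 5 3 indicate a triad in root position.
In root position the bass is the root, so the root is E.
The chord tones are E, G, Bb, giving E diminished.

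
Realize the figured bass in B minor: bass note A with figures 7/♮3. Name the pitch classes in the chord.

A, C, E, G

The written figures 7/♮3 are shorthand for 7/5/3: the 5 is implied.
A third above A in this key is C#, made natural (C) by the ♮ figure.
A fifth above A in this key is E.
A seventh above A in this key is G.
Together with the bass A, this spells A minor seventh in root position.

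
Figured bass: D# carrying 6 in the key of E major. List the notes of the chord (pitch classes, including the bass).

The written figures 6 are shorthand for 6/3: the 3 is implied.
A third above D# in this key is F#.
A sixth above D# in this key is B.
Together with the bass D#, this spells B major in first inversion.

D#, F#, B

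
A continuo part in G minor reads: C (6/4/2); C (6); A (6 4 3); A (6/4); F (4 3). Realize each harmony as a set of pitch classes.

C, D, F, A | C, Eb, A | A, C, D, F | A, D, F | F, A, Bb, D

C (6/4/2): C, D, F, A.
C (6/3): C, Eb, A.
A (6/4/3): A, C, D, F.
A (6/4): A, D, F.
F (6/4/3): F, A, Bb, D.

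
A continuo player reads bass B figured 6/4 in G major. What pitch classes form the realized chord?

A fourth above B in this key is E.
A sixth above B in this key is G.
Together with the bass B, this spells E minor in second inversion.

B, E, G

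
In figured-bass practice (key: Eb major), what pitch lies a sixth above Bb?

Counting 5 letter steps above Bb lands on G; in Eb major, that letter is G.

G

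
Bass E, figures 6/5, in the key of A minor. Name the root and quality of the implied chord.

The figures 6/5 indicate a seventh chord in first inversion.
In first inversion the root lies a sixth above the bass: a sixth above E in A minor is C.
The chord tones are E, G, B, C, giving C major seventh.

C major seventh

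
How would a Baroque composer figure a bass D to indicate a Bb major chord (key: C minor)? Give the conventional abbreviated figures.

6

D is the third of Bb major, so the chord is in first inversion.
A triad in first inversion is figured 6/3, conventionally abbreviated 6.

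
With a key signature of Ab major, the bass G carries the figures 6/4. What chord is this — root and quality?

C minor

The figures 6/4 indicate a triad in second inversion.
In second inversion the root lies a fourth above the bass: a fourth above G in Ab major is C.
The chord tones are G, C, Eb, giving C minor.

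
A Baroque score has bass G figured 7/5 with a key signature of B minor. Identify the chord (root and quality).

The figures 7/5 indicate a seventh chord in root position.
In root position the bass is the root, so the root is G.
The chord tones are G, B, D, F#, giving G major seventh.

G major seventh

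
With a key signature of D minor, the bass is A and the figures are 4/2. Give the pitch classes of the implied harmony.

A, Bb, D, F

The written figures 4/2 are shorthand for 6/4/2: the 6 is implied.
A second above A in this key is Bb.
A fourth above A in this key is D.
A sixth above A in this key is F.
Together with the bass A, this spells Bb major seventh in third inversion.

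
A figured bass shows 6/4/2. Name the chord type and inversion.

Intervals of 6/4/2 above the bass form a seventh chord; the bass is the seventh, so this is third inversion.

seventh chord, third inversion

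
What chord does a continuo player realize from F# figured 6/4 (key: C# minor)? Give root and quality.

B major

The figures 6/4 indicate a triad in second inversion.
In second inversion the root lies a fourth above the bass: a fourth above F# in C# minor is B.
The chord tones are F#, B, D#, giving B major.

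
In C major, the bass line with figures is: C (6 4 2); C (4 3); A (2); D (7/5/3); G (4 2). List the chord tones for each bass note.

C, D, F, A | C, E, F, A | A, B, D, F | D, F, A, C | G, A, C, E

C (6/4/2): C, D, F, A.
C (6/4/3): C, E, F, A.
A (6/4/2): A, B, D, F.
D (7/5/3): D, F, A, C.
G (6/4/2): G, A, C, E.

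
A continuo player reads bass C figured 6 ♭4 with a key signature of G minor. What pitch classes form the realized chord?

C, Fb, A

A fourth above C in this key is F, lowered to Fb by the flat.
A sixth above C in this key is A.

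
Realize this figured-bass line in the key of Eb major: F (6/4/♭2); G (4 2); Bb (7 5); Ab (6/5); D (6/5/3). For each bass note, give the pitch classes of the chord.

F, Gb, Bb, D | G, Ab, C, Eb | Bb, D, F, Ab | Ab, C, Eb, F | D, F, Ab, Bb

F (6/4/b2): F, Gb, Bb, D.
G (6/4/2): G, Ab, C, Eb.
Bb (7/5/3): Bb, D, F, Ab.
Ab (6/5/3): Ab, C, Eb, F.
D (6/5/3): D, F, Ab, Bb.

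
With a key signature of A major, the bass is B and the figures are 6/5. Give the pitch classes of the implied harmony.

The written figures 6/5 are shorthand for 6/5/3: the 3 is implied.
A third above B in this key is D.
A fifth above B in this key is F#.
A sixth above B in this key is G#.
Together with the bass B, this spells G# half-diminished seventh in first inversion.

B, D, F#, G#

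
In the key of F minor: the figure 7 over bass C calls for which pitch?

Bb

Counting 6 letter steps above C lands on B; in F minor, that letter is Bb.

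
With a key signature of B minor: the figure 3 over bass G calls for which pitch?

Counting 2 letter steps above G lands on B; in B minor, that letter is B.

B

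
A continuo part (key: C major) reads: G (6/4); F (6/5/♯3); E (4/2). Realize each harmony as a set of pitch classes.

G (6/4): G, C, E.
F (6/5/#3): F, A#, C, D.
E (6/4/2): E, F, A, C.

G, C, E | F, A#, C, D | E, F, A, C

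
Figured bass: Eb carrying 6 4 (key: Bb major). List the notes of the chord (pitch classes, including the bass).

Eb, A, C

A fourth above Eb in this key is A.
A sixth above Eb in this key is C.
Together with the bass Eb, this spells A diminished in second inversion.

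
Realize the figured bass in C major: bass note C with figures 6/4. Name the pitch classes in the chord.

C, F, A

A fourth above C in this key is F.
A sixth above C in this key is A.
Together with the bass C, this spells F major in second inversion.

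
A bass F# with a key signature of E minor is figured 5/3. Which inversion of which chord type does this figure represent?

triad, root position

Intervals of 5/3 above the bass form a triad; the bass is the root, so this is root position.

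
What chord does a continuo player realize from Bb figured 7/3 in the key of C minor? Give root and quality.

The figures 7/3 indicate a seventh chord in root position.
In root position the bass is the root, so the root is Bb.
The chord tones are Bb, D, F, Ab, giving Bb dominant seventh.

Bb dominant seventh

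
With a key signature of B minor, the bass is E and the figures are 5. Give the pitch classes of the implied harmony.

E, G, B

The written figures 5 are shorthand for 5/3: the 3 is implied.
A third above E in this key is G.
A fifth above E in this key is B.
Together with the bass E, this spells E minor in root position.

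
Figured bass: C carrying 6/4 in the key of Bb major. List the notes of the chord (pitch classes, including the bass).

C, F, A

A fourth above C in this key is F.
A sixth above C in this key is A.
Together with the bass C, this spells F major in second inversion.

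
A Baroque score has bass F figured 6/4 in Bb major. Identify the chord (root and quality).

Bb major

The figures 6/4 indicate a triad in second inversion.
In second inversion the root lies a fourth above the bass: a fourth above F in Bb major is Bb.
The chord tones are F, Bb, D, giving Bb major.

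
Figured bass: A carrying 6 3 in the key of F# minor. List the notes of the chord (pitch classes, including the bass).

A, C#, F#

A third above A in this key is C#.
A sixth above A in this key is F#.
Together with the bass A, this spells F# minor in first inversion.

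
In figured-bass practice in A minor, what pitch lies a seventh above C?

B

Counting 6 letter steps above C lands on B; in A minor, that letter is B.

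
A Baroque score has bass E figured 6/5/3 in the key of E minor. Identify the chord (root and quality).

The figures 6/5/3 indicate a seventh chord in first inversion.
In first inversion the root lies a sixth above the bass: a sixth above E in E minor is C.
The chord tones are E, G, B, C, giving C major seventh.

C major seventh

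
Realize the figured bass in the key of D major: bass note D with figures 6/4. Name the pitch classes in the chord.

A fourth above D in this key is G.
A sixth above D in this key is B.
Together with the bass D, this spells G major in second inversion.

D, G, B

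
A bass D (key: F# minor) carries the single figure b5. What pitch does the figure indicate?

Counting 4 letter steps above D lands on A; in F# minor, that letter is A.
The b5 figure lowers it a semitone, giving Ab.

Ab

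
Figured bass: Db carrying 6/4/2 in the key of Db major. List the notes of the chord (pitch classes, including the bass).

Db, Eb, Gb, Bb

A second above Db in this key is Eb.
A fourth above Db in this key is Gb.
A sixth above Db in this key is Bb.
Together with the bass Db, this spells Eb minor seventh in third inversion.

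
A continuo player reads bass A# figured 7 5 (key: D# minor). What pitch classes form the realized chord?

A#, C#, E#, G#

The written figures 7 5 are shorthand for 7/5/3: the 3 is implied.
A third above A# in this key is C#.
A fifth above A# in this key is E#.
A seventh above A# in this key is G#.
Together with the bass A#, this spells A# minor seventh in root position.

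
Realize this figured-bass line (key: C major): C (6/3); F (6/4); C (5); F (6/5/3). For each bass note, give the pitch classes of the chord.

C (6/3): C, E, A.
F (6/4): F, B, D.
C (5/3): C, E, G.
F (6/5/3): F, A, C, D.

C, E, A | F, B, D | C, E, G | F, A, C, D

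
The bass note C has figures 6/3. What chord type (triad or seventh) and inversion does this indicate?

Intervals of 6/3 above the bass form a triad; the bass is the third, so this is first inversion.

triad, first inversion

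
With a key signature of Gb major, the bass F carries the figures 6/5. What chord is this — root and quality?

The figures 6/5 indicate a seventh chord in first inversion.
In first inversion the root lies a sixth above the bass: a sixth above F in Gb major is Db.
The chord tones are F, Ab, Cb, Db, giving Db dominant seventh.

Db dominant seventh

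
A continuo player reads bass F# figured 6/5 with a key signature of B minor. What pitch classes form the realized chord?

F#, A, C#, D

The written figures 6/5 are shorthand for 6/5/3: the 3 is implied.
A third above F# in this key is A.
A fifth above F# in this key is C#.
A sixth above F# in this key is D.
Together with the bass F#, this spells D major seventh in first inversion.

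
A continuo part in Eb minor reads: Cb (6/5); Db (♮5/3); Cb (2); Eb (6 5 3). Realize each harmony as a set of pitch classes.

Cb (6/5/3): Cb, Eb, Gb, Ab.
Db (♮5/3): Db, F, A.
Cb (6/4/2): Cb, Db, F, Ab.
Eb (6/5/3): Eb, Gb, Bb, Cb.

Cb, Eb, Gb, Ab | Db, F, A | Cb, Db, F, Ab | Eb, Gb, Bb, Cb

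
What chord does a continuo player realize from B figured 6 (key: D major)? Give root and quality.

The figures 6 indicate a triad in first inversion.
In first inversion the root lies a sixth above the bass: a sixth above B in D major is G.
The chord tones are B, D, G, giving G major.

G major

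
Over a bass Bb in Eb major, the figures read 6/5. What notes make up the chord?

The written figures 6/5 are shorthand for 6/5/3: the 3 is implied.
A third above Bb in this key is D.
A fifth above Bb in this key is F.
A sixth above Bb in this key is G.
Together with the bass Bb, this spells G minor seventh in first inversion.

Bb, D, F, G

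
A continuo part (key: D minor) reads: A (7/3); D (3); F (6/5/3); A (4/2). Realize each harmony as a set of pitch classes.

A (7/5/3): A, C, E, G.
D (5/3): D, F, A.
F (6/5/3): F, A, C, D.
A (6/4/2): A, Bb, D, F.

A, C, E, G | D, F, A | F, A, C, D | A, Bb, D, F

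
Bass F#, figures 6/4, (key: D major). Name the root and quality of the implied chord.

B minor

The figures 6/4 indicate a triad in second inversion.
In second inversion the root lies a fourth above the bass: a fourth above F# in D major is B.
The chord tones are F#, B, D, giving B minor.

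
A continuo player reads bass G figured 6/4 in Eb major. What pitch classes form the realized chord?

A fourth above G in this key is C.
A sixth above G in this key is Eb.
Together with the bass G, this spells C minor in second inversion.

G, C, Eb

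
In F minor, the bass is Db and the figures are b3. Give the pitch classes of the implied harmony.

Db, Fb, Ab

The written figures b3 are shorthand for 5/3: the 5 is implied.
A third above Db in this key is F, lowered to Fb by the flat.
A fifth above Db in this key is Ab.
Together with the bass Db, this spells Db minor in root position.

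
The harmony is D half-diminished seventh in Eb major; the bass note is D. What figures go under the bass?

D is the root of D half-diminished seventh, so the chord is in root position.
A seventh chord in root position is figured 7/5/3, conventionally abbreviated 7.

7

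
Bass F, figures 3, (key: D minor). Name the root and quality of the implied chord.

The figures 3 indicate a triad in root position.
In root position the bass is the root, so the root is F.
The chord tones are F, A, C, giving F major.

F major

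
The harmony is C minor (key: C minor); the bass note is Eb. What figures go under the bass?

Eb is the third of C minor, so the chord is in first inversion.
A triad in first inversion is figured 6/3, conventionally abbreviated 6.

6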